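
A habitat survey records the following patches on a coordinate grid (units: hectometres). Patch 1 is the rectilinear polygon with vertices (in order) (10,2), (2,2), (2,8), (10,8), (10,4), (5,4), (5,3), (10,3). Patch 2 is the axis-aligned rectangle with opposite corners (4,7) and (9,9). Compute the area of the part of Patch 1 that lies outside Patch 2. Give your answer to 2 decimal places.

|Patch 1| = 43, |Patch 1∩Patch 2| = 5.
|Patch 1 ∖ Patch 2| = |Patch 1| − |Patch 1∩Patch 2| = 43 − 5 = 38.00.

38.00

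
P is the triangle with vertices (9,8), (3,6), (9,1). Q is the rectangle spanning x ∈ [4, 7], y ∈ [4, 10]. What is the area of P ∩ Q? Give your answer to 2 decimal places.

The intersection is the polygon with vertices (7,7.333), (7,4), (5.4,4), (4,5.167), (4,6.333).
By the shoelace formula its area is 7.68.

7.68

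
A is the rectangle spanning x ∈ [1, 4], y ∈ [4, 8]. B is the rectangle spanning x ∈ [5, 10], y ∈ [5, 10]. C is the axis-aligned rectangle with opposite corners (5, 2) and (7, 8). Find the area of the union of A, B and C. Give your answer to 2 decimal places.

43.00

By inclusion–exclusion:
Individual areas: |A| = 12, |B| = 25, |C| = 12.
|A∩B| = 0 (no overlap).
|A∩C| = 0 (no overlap).
|B∩C|: x∈[5,7], y∈[5,8] → 2·3 = 6.
|A∩B∩C| = 0.
|A ∪ B ∪ C| = 49 − 6 + 0 = 43.00.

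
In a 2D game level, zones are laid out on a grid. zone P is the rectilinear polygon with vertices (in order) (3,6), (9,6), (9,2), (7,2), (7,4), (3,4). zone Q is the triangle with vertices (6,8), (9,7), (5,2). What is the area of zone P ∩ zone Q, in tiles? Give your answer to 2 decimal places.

The intersection is the polygon with vertices (8.2,6), (6.6,4), (5.333,4), (5.667,6).
By the shoelace formula its area is 3.80.

3.80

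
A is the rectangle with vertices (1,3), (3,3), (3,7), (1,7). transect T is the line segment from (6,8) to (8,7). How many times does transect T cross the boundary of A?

0

The segment lies entirely outside A and never meets its boundary.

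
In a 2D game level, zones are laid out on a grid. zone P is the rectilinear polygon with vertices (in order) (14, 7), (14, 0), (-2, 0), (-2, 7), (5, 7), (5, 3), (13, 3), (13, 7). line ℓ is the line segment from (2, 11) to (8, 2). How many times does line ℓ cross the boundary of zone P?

The segment meets the boundary at (5,6.5), (4.667,7), (7.333,3).

3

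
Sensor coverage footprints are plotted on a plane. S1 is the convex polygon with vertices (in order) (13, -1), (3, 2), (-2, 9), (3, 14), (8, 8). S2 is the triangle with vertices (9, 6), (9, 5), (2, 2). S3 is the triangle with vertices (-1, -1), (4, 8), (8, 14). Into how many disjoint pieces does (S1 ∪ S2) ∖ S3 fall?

2

(S1 ∪ S2) ∖ S3 splits into 2 disjoint pieces (area 57.6185, area 37.8104).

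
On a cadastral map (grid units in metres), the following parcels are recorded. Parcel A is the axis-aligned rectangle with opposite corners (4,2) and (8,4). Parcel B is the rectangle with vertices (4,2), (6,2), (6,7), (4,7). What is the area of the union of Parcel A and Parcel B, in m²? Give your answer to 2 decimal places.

By inclusion–exclusion:
Individual areas: |Parcel A| = 8, |Parcel B| = 10.
|Parcel A∩Parcel B|: x∈[4,6], y∈[2,4] → 2·2 = 4.
|Parcel A ∪ Parcel B| = 18 − 4 = 14.00.

14.00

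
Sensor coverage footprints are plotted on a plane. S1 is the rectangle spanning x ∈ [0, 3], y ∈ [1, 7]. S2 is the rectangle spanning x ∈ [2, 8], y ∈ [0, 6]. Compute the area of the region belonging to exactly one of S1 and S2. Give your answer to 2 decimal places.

|S1∩S2|: x∈[2,3], y∈[1,6] → 1·5 = 5.
|S1 △ S2| = |S1| + |S2| − 2·|S1∩S2| = 18 + 36 − 10 = 44.00.

44.00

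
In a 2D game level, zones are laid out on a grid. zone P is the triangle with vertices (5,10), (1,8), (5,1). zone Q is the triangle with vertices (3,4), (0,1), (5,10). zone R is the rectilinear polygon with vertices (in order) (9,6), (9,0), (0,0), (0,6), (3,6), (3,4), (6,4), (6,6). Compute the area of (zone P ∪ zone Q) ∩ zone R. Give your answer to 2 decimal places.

6.31

|zone P ∪ zone Q| = 21.1179.
|(zone P ∪ zone Q) ∩ zone R| = 6.31.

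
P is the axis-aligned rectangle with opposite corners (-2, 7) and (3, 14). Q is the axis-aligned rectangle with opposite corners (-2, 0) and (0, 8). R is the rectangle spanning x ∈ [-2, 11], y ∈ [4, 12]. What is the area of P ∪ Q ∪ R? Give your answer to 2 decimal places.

122.00

By inclusion–exclusion:
Individual areas: |P| = 35, |Q| = 16, |R| = 104.
|P∩Q|: x∈[-2,0], y∈[7,8] → 2·1 = 2.
|P∩R|: x∈[-2,3], y∈[7,12] → 5·5 = 25.
|Q∩R|: x∈[-2,0], y∈[4,8] → 2·4 = 8.
|P∩Q∩R| = 2.
|P ∪ Q ∪ R| = 155 − 35 + 2 = 122.00.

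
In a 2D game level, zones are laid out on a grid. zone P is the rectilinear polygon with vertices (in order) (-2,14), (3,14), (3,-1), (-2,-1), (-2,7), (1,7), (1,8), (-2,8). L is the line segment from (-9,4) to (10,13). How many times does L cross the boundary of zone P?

The segment meets the boundary at (3,9.684), (-0.556,8).

2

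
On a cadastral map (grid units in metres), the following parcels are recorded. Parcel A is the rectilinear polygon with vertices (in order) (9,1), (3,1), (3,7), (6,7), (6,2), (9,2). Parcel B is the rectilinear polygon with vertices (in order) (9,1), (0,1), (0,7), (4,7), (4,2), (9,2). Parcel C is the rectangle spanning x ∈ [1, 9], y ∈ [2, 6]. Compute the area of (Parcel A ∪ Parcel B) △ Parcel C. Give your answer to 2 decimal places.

|Parcel A ∪ Parcel B| = 39.
|(Parcel A ∪ Parcel B) ∩ Parcel C| = 20.
|(Parcel A ∪ Parcel B) △ Parcel C| = 39 + 32 − 40 = 31.00.

31.00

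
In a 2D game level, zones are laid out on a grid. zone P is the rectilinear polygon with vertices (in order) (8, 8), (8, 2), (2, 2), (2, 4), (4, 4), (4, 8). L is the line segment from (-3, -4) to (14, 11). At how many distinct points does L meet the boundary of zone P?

The segment meets the boundary at (8,5.706), (3.8,2).

2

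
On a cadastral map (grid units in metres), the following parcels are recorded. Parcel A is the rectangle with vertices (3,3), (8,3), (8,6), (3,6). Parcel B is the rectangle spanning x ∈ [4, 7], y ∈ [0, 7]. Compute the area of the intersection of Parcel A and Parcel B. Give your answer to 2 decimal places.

9.00

|Parcel A∩Parcel B|: x∈[4,7], y∈[3,6] → 3·3 = 9.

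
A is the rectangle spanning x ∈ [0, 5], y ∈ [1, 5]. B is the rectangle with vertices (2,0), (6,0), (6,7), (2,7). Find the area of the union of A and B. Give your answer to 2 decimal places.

By inclusion–exclusion:
Individual areas: |A| = 20, |B| = 28.
|A∩B|: x∈[2,5], y∈[1,5] → 3·4 = 12.
|A ∪ B| = 48 − 12 = 36.00.

36.00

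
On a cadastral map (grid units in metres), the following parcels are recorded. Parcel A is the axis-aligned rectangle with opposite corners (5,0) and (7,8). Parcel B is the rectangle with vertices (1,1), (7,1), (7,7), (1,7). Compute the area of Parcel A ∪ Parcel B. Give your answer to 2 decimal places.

40.00

By inclusion–exclusion:
Individual areas: |Parcel A| = 16, |Parcel B| = 36.
|Parcel A∩Parcel B|: x∈[5,7], y∈[1,7] → 2·6 = 12.
|Parcel A ∪ Parcel B| = 52 − 12 = 40.00.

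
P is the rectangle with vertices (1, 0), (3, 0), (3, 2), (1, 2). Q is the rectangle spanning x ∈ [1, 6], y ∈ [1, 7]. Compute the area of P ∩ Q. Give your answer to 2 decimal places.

|P∩Q|: x∈[1,3], y∈[1,2] → 2·1 = 2.

2.00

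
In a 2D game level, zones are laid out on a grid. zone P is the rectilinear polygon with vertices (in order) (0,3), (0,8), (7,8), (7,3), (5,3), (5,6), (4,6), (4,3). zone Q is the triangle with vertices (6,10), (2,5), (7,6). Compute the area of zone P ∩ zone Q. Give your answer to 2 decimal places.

The intersection is the polygon with vertices (6.5,8), (7,6), (5,5.6), (5,6), (4,6), (4,5.4), (2,5), (4.4,8).
By the shoelace formula its area is 7.90.

7.90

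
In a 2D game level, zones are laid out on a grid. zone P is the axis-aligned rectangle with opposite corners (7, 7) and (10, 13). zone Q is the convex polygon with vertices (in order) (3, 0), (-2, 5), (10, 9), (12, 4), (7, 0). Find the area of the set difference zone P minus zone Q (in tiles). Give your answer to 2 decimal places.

|zone P| = 18, |zone P∩zone Q| = 4.5.
|zone P ∖ zone Q| = |zone P| − |zone P∩zone Q| = 18 − 4.5 = 13.50.

13.50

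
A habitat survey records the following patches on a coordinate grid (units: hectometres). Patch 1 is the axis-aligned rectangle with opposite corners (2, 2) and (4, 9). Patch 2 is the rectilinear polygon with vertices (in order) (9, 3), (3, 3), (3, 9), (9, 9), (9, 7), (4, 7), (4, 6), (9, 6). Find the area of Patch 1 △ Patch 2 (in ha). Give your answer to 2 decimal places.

|Patch 1| = 14, |Patch 2| = 31, |Patch 1∩Patch 2| = 6.
|Patch 1 △ Patch 2| = |Patch 1| + |Patch 2| − 2·|Patch 1∩Patch 2| = 14 + 31 − 12 = 33.00.

33.00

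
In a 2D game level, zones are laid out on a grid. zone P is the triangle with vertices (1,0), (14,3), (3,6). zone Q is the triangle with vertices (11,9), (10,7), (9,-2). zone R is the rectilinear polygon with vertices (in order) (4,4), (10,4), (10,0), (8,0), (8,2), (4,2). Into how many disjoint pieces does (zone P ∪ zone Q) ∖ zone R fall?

2

(zone P ∪ zone Q) ∖ zone R splits into 2 disjoint pieces (area 25.8684, area 0.1414).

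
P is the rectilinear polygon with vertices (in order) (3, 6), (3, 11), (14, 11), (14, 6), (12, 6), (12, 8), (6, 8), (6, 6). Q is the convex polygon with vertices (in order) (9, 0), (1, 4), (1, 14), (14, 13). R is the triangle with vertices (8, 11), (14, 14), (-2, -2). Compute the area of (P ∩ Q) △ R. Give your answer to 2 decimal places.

38.74

|P ∩ Q| = 34.9692.
|(P ∩ Q) ∩ R| = 10.1154.
|(P ∩ Q) △ R| = 34.9692 + 24 − 20.2308 = 38.74.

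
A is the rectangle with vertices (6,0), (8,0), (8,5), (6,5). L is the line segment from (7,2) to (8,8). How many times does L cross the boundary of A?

The segment meets the boundary at (7.5,5).

1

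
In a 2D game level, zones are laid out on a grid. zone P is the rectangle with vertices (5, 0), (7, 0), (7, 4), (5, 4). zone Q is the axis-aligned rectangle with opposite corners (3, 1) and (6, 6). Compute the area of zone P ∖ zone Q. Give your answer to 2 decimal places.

5.00

|zone P∩zone Q|: x∈[5,6], y∈[1,4] → 1·3 = 3.
|zone P| = 8.
|zone P ∖ zone Q| = |zone P| − |zone P∩zone Q| = 8 − 3 = 5.00.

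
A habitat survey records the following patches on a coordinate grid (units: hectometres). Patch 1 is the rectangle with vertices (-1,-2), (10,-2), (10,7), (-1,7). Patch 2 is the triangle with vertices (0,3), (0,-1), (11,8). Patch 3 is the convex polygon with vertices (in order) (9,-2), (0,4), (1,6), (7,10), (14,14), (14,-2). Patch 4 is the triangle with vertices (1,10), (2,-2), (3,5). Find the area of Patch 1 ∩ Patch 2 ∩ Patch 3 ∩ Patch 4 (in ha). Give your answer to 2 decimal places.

The intersection is the polygon with vertices (1.588,2.941), (1.526,3.693), (2.903,4.319), (2.609,2.261).
By the shoelace formula its area is 1.69.

1.69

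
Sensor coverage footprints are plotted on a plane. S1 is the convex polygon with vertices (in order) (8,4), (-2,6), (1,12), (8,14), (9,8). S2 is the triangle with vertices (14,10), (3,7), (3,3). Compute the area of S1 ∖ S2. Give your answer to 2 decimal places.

|S1| = 73, |S1∩S2| = 14.8233.
|S1 ∖ S2| = |S1| − |S1∩S2| = 73 − 14.8233 = 58.18.

58.18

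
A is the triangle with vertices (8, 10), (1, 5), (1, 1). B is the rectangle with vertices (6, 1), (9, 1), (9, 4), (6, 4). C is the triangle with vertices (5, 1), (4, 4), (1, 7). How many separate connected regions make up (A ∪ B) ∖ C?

(A ∪ B) ∖ C splits into 3 disjoint pieces (area 5.5583, area 7.2917, area 9).

3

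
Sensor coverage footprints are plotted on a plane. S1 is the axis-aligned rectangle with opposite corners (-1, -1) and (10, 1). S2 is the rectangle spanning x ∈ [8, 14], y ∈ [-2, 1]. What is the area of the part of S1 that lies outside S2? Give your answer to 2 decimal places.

|S1∩S2|: x∈[8,10], y∈[-1,1] → 2·2 = 4.
|S1| = 22.
|S1 ∖ S2| = |S1| − |S1∩S2| = 22 − 4 = 18.00.

18.00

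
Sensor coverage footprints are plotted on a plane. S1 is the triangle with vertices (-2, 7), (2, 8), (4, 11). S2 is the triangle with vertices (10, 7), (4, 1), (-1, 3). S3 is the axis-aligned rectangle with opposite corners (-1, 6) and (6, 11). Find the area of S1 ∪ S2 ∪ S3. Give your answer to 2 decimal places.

56.21

By inclusion–exclusion:
Individual areas: |S1| = 5, |S2| = 21, |S3| = 35.
|S1∩S2| = 0.
|S1∩S3| = 4.7917.
|S2∩S3| = 0.
|S1∩S2∩S3| = 0.
|S1 ∪ S2 ∪ S3| = 61 − 4.7917 + 0 = 56.21.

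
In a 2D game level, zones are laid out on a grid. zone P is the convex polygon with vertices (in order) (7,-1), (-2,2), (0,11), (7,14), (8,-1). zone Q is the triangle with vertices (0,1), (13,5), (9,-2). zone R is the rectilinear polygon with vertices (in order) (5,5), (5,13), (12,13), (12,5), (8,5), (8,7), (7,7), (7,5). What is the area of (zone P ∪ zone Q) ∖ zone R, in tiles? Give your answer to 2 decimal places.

106.28

|zone P ∪ zone Q| = 123.884.
|(zone P ∪ zone Q) ∩ zone R| = 17.6.
|(zone P ∪ zone Q) ∖ zone R| = 123.884 − 17.6 = 106.28.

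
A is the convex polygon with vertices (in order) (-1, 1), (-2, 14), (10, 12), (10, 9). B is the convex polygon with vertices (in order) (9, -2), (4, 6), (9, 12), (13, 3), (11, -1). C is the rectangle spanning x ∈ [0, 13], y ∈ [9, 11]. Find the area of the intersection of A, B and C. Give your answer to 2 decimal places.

The intersection is the polygon with vertices (8.167,11), (9.444,11), (10,9.75), (10,9), (6.5,9).
By the shoelace formula its area is 4.99.

4.99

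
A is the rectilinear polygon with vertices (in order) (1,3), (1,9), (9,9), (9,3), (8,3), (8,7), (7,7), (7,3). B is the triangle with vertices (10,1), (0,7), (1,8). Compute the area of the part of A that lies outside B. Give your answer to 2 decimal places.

37.63

|A| = 44, |A∩B| = 6.3667.
|A ∖ B| = |A| − |A∩B| = 44 − 6.3667 = 37.63.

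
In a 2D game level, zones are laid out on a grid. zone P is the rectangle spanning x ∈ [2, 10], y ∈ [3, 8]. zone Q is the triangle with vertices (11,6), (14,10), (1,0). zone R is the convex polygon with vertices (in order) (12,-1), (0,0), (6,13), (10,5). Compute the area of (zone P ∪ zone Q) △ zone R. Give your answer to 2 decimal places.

|zone P ∪ zone Q| = 45.7962.
|(zone P ∪ zone Q) ∩ zone R| = 36.2974.
|(zone P ∪ zone Q) △ zone R| = 45.7962 + 85 − 72.5949 = 58.20.

58.20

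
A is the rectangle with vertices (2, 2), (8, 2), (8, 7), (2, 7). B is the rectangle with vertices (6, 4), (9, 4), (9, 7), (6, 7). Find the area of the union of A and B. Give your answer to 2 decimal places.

33.00

By inclusion–exclusion:
Individual areas: |A| = 30, |B| = 9.
|A∩B|: x∈[6,8], y∈[4,7] → 2·3 = 6.
|A ∪ B| = 39 − 6 = 33.00.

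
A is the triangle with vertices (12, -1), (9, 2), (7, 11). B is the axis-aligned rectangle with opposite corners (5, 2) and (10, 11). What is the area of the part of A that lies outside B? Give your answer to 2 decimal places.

3.30

|A| = 10.5, |A∩B| = 7.2.
|A ∖ B| = |A| − |A∩B| = 10.5 − 7.2 = 3.30.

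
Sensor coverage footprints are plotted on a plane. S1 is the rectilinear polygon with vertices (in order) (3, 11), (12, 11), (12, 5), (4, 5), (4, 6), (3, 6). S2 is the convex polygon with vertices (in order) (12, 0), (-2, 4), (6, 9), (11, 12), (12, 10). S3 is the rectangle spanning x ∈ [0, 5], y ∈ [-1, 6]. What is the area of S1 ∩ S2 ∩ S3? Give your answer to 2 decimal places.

1.00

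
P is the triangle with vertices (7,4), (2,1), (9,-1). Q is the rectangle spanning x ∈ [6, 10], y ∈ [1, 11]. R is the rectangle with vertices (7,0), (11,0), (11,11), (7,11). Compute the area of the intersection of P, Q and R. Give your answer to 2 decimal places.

The intersection is the polygon with vertices (8.2,1), (7,1), (7,4).
By the shoelace formula its area is 1.80.

1.80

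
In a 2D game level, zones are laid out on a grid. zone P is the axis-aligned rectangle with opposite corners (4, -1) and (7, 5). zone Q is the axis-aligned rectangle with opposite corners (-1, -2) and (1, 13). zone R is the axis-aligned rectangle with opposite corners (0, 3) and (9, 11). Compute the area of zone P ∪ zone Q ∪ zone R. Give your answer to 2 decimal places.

106.00

By inclusion–exclusion:
Individual areas: |zone P| = 18, |zone Q| = 30, |zone R| = 72.
|zone P∩zone Q| = 0 (no overlap).
|zone P∩zone R|: x∈[4,7], y∈[3,5] → 3·2 = 6.
|zone Q∩zone R|: x∈[0,1], y∈[3,11] → 1·8 = 8.
|zone P∩zone Q∩zone R| = 0.
|zone P ∪ zone Q ∪ zone R| = 120 − 14 + 0 = 106.00.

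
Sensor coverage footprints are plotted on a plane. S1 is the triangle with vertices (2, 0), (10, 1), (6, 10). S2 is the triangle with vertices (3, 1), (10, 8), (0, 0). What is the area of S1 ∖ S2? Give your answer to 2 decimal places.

33.08

|S1| = 38, |S1∩S2| = 4.922.
|S1 ∖ S2| = |S1| − |S1∩S2| = 38 − 4.922 = 33.08.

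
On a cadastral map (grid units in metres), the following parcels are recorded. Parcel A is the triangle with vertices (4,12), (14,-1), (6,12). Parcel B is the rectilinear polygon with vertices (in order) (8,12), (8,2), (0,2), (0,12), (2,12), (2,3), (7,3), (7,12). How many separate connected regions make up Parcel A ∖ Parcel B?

2

Parcel A ∖ Parcel B splits into 2 disjoint pieces (area 5.0375, area 5.85).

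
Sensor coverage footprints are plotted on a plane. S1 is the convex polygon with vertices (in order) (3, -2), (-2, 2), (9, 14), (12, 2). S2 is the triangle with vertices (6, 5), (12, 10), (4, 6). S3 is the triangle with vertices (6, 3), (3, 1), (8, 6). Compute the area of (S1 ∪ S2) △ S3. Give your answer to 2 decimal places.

|S1 ∪ S2| = 112.4904.
|(S1 ∪ S2) ∩ S3| = 2.5.
|(S1 ∪ S2) △ S3| = 112.4904 + 2.5 − 5 = 109.99.

109.99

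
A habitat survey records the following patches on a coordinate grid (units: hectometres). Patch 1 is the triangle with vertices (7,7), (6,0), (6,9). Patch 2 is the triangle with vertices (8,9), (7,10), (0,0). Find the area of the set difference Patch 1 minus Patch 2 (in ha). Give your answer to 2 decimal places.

3.72

|Patch 1| = 4.5, |Patch 1∩Patch 2| = 0.7832.
|Patch 1 ∖ Patch 2| = |Patch 1| − |Patch 1∩Patch 2| = 4.5 − 0.7832 = 3.72.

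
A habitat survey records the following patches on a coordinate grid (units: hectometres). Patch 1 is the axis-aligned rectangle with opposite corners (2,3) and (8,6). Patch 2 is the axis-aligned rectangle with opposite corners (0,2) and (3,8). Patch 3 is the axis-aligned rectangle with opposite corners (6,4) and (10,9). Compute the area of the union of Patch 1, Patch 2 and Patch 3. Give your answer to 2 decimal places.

By inclusion–exclusion:
Individual areas: |Patch 1| = 18, |Patch 2| = 18, |Patch 3| = 20.
|Patch 1∩Patch 2|: x∈[2,3], y∈[3,6] → 1·3 = 3.
|Patch 1∩Patch 3|: x∈[6,8], y∈[4,6] → 2·2 = 4.
|Patch 2∩Patch 3| = 0 (no overlap).
|Patch 1∩Patch 2∩Patch 3| = 0.
|Patch 1 ∪ Patch 2 ∪ Patch 3| = 56 − 7 + 0 = 49.00.

49.00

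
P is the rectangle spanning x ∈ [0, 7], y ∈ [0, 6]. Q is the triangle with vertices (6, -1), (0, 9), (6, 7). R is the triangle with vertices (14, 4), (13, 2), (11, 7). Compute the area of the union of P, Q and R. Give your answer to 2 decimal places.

56.10

By inclusion–exclusion:
Individual areas: |P| = 42, |Q| = 24, |R| = 4.5.
|P∩Q| = 14.4.
|P∩R| = 0.
|Q∩R| = 0.
|P∩Q∩R| = 0.
|P ∪ Q ∪ R| = 70.5 − 14.4 + 0 = 56.10.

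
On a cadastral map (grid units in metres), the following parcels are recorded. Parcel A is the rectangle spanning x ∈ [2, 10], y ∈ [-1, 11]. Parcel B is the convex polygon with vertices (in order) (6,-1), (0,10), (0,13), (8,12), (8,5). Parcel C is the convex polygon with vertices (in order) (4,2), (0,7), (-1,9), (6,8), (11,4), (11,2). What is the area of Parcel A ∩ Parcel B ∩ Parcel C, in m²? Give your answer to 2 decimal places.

28.92

The intersection is the polygon with vertices (8,5), (7,2), (4.364,2), (2,6.333), (2,8.571), (6,8), (8,6.4).
By the shoelace formula its area is 28.92.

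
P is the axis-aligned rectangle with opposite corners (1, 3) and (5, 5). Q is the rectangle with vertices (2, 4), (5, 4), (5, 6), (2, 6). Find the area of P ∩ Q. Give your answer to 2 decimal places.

3.00

|P∩Q|: x∈[2,5], y∈[4,5] → 3·1 = 3.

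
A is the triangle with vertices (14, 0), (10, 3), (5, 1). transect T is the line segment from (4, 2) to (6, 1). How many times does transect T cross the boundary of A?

The segment meets the boundary at (5.556,1.222).

1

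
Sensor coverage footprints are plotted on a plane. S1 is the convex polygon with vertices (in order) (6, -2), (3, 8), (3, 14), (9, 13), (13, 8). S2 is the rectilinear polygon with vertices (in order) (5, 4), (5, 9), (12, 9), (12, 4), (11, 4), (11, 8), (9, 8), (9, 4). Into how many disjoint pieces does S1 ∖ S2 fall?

S1 ∖ S2 is a single connected region.

1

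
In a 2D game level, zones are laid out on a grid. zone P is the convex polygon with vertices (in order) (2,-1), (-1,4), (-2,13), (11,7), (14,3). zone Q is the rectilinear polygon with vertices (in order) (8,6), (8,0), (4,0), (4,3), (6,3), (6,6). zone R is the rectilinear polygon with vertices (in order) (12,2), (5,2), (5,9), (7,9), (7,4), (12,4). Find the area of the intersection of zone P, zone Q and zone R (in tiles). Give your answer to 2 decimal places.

The intersection is the polygon with vertices (6,3), (6,6), (7,6), (7,4), (8,4), (8,2), (5,2), (5,3).
By the shoelace formula its area is 7.00.

7.00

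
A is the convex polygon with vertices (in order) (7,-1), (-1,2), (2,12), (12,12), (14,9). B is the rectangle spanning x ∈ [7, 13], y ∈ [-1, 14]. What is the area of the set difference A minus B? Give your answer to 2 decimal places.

78.46

|A| = 130, |A∩B| = 51.5357.
|A ∖ B| = |A| − |A∩B| = 130 − 51.5357 = 78.46.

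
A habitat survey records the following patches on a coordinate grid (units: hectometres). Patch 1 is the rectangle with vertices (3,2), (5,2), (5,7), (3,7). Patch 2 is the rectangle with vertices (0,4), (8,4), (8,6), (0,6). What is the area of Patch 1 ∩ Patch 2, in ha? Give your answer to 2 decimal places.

|Patch 1∩Patch 2|: x∈[3,5], y∈[4,6] → 2·2 = 4.

4.00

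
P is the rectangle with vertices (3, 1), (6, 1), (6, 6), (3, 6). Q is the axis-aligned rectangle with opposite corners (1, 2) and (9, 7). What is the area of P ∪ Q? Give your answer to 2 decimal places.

43.00

By inclusion–exclusion:
Individual areas: |P| = 15, |Q| = 40.
|P∩Q|: x∈[3,6], y∈[2,6] → 3·4 = 12.
|P ∪ Q| = 55 − 12 = 43.00.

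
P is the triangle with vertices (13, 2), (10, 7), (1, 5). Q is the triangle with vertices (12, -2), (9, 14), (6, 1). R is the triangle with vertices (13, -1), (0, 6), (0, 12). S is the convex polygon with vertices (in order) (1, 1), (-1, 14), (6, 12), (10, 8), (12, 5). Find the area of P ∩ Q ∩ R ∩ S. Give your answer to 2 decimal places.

1.49

The intersection is the polygon with vertices (6.938,5.062), (8.333,3.667), (7.519,3.37), (6.6,3.6).
By the shoelace formula its area is 1.49.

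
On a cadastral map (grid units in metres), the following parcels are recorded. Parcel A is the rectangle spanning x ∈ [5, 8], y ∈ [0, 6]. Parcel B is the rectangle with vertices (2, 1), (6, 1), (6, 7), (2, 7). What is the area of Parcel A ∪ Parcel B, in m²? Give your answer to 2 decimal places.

37.00

By inclusion–exclusion:
Individual areas: |Parcel A| = 18, |Parcel B| = 24.
|Parcel A∩Parcel B|: x∈[5,6], y∈[1,6] → 1·5 = 5.
|Parcel A ∪ Parcel B| = 42 − 5 = 37.00.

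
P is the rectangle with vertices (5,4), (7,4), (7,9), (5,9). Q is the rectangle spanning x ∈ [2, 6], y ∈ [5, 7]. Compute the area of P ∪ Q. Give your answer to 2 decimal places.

16.00

By inclusion–exclusion:
Individual areas: |P| = 10, |Q| = 8.
|P∩Q|: x∈[5,6], y∈[5,7] → 1·2 = 2.
|P ∪ Q| = 18 − 2 = 16.00.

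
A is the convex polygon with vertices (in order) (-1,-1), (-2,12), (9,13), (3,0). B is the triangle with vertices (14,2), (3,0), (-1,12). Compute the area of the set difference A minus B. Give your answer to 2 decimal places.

60.96

|A| = 95, |A∩B| = 34.0392.
|A ∖ B| = |A| − |A∩B| = 95 − 34.0392 = 60.96.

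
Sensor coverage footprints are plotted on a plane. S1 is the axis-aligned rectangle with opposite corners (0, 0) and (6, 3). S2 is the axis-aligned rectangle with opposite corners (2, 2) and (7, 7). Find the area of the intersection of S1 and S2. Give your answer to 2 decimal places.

|S1∩S2|: x∈[2,6], y∈[2,3] → 4·1 = 4.

4.00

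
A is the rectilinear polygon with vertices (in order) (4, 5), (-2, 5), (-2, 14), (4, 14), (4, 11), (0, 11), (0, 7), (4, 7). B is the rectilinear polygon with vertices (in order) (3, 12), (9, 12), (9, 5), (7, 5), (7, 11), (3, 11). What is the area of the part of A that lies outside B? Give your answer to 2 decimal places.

|A| = 38, |A∩B| = 1.
|A ∖ B| = |A| − |A∩B| = 38 − 1 = 37.00.

37.00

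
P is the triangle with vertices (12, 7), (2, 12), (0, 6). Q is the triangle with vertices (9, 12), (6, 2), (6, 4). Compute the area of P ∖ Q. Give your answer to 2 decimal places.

|P| = 35, |P∩Q| = 0.7579.
|P ∖ Q| = |P| − |P∩Q| = 35 − 0.7579 = 34.24.

34.24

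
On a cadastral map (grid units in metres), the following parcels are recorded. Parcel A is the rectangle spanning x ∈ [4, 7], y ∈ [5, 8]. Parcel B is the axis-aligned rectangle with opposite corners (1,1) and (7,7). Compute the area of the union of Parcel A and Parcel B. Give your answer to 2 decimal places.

39.00

By inclusion–exclusion:
Individual areas: |Parcel A| = 9, |Parcel B| = 36.
|Parcel A∩Parcel B|: x∈[4,7], y∈[5,7] → 3·2 = 6.
|Parcel A ∪ Parcel B| = 45 − 6 = 39.00.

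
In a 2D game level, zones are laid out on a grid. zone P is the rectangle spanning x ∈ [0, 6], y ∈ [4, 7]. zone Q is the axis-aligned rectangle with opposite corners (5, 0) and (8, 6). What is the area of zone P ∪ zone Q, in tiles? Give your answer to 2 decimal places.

34.00

By inclusion–exclusion:
Individual areas: |zone P| = 18, |zone Q| = 18.
|zone P∩zone Q|: x∈[5,6], y∈[4,6] → 1·2 = 2.
|zone P ∪ zone Q| = 36 − 2 = 34.00.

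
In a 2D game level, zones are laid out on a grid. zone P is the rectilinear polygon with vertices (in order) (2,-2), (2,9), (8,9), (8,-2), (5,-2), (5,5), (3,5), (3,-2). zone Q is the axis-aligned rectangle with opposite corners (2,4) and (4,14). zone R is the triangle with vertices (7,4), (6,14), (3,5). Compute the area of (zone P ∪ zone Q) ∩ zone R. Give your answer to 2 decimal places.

13.71

The region (zone P ∪ zone Q) ∩ zone R is the polygon with vertices (6.5,9), (7,4), (5,4.5), (5,5), (4,5), (4,4.75), (3,5), (4.333,9).
By the shoelace formula its area is 13.71.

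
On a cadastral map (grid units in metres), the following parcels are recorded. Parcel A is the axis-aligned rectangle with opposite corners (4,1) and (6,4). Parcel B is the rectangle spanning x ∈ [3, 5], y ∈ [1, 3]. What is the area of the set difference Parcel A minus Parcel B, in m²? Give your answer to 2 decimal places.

|Parcel A∩Parcel B|: x∈[4,5], y∈[1,3] → 1·2 = 2.
|Parcel A| = 6.
|Parcel A ∖ Parcel B| = |Parcel A| − |Parcel A∩Parcel B| = 6 − 2 = 4.00.

4.00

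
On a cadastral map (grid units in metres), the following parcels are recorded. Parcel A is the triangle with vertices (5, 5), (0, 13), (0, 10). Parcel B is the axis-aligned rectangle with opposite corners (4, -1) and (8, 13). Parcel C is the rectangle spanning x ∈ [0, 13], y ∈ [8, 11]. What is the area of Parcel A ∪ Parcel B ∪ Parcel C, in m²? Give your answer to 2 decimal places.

85.64

By inclusion–exclusion:
Individual areas: |Parcel A| = 7.5, |Parcel B| = 56, |Parcel C| = 39.
|Parcel A∩Parcel B| = 0.3.
|Parcel A∩Parcel C| = 4.5625.
|Parcel B∩Parcel C|: x∈[4,8], y∈[8,11] → 4·3 = 12.
|Parcel A∩Parcel B∩Parcel C| = 0.
|Parcel A ∪ Parcel B ∪ Parcel C| = 102.5 − 16.8625 + 0 = 85.64.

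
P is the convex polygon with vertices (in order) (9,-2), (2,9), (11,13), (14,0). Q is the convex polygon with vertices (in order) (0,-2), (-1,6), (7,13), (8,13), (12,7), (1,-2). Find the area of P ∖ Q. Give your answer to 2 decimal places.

|P| = 99, |P∩Q| = 50.6257.
|P ∖ Q| = |P| − |P∩Q| = 99 − 50.6257 = 48.37.

48.37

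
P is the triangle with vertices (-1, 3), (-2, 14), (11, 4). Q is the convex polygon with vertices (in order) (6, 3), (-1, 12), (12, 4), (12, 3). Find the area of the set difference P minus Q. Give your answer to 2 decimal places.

|P| = 66.5, |P∩Q| = 26.8789.
|P ∖ Q| = |P| − |P∩Q| = 66.5 − 26.8789 = 39.62.

39.62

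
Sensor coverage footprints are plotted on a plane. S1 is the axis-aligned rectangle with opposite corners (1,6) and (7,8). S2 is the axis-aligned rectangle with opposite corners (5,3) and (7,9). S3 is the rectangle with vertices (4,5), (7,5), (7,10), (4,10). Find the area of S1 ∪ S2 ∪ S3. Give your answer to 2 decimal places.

25.00

By inclusion–exclusion:
Individual areas: |S1| = 12, |S2| = 12, |S3| = 15.
|S1∩S2|: x∈[5,7], y∈[6,8] → 2·2 = 4.
|S1∩S3|: x∈[4,7], y∈[6,8] → 3·2 = 6.
|S2∩S3|: x∈[5,7], y∈[5,9] → 2·4 = 8.
|S1∩S2∩S3| = 4.
|S1 ∪ S2 ∪ S3| = 39 − 18 + 4 = 25.00.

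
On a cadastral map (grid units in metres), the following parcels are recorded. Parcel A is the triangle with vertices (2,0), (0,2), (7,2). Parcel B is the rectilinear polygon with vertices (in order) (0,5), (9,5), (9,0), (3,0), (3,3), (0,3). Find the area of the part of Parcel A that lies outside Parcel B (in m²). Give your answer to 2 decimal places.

3.80

|Parcel A| = 7, |Parcel A∩Parcel B| = 3.2.
|Parcel A ∖ Parcel B| = |Parcel A| − |Parcel A∩Parcel B| = 7 − 3.2 = 3.80.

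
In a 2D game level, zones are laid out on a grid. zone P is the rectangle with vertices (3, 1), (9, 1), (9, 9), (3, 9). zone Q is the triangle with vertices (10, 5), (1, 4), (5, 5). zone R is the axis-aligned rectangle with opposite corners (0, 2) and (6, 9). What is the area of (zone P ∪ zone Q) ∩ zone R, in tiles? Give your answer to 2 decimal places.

The region (zone P ∪ zone Q) ∩ zone R is the polygon with vertices (3,4.222), (1,4), (3,4.5), (3,9), (6,9), (6,2), (3,2).
By the shoelace formula its area is 21.28.

21.28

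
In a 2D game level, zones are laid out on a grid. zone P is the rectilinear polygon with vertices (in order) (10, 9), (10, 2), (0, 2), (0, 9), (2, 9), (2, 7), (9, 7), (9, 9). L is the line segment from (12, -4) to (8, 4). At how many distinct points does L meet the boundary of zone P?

1

The segment meets the boundary at (9,2).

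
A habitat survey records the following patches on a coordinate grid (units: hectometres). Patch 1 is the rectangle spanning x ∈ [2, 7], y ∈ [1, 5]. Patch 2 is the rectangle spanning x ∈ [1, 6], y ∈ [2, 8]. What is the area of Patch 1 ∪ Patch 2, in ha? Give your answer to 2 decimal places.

By inclusion–exclusion:
Individual areas: |Patch 1| = 20, |Patch 2| = 30.
|Patch 1∩Patch 2|: x∈[2,6], y∈[2,5] → 4·3 = 12.
|Patch 1 ∪ Patch 2| = 50 − 12 = 38.00.

38.00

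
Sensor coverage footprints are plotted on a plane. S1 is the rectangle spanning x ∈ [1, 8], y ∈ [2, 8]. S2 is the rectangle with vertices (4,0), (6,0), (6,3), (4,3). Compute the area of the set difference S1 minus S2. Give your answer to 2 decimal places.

40.00

|S1∩S2|: x∈[4,6], y∈[2,3] → 2·1 = 2.
|S1| = 42.
|S1 ∖ S2| = |S1| − |S1∩S2| = 42 − 2 = 40.00.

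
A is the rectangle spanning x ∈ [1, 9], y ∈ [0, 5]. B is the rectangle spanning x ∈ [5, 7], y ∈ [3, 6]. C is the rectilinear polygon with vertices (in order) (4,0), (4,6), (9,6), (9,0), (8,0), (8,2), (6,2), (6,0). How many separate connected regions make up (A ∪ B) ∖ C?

2

(A ∪ B) ∖ C splits into 2 disjoint pieces (area 4, area 15).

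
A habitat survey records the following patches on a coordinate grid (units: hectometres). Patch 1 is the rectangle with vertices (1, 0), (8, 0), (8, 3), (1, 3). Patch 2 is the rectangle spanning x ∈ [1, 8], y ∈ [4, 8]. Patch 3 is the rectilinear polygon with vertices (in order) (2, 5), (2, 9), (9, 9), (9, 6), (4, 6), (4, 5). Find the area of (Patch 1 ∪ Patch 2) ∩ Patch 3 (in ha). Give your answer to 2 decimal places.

The region (Patch 1 ∪ Patch 2) ∩ Patch 3 is the polygon with vertices (8,8), (8,6), (4,6), (4,5), (2,5), (2,8).
By the shoelace formula its area is 14.00.

14.00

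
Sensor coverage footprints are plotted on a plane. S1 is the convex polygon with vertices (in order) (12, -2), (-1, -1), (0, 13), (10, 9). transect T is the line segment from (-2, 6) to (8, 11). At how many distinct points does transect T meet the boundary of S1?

2

The segment meets the boundary at (6.667,10.333), (-0.444,6.778).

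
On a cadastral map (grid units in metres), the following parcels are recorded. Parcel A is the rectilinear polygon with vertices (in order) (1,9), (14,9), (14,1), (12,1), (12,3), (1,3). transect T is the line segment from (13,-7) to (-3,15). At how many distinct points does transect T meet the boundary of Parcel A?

2

The segment meets the boundary at (1.364,9), (5.727,3).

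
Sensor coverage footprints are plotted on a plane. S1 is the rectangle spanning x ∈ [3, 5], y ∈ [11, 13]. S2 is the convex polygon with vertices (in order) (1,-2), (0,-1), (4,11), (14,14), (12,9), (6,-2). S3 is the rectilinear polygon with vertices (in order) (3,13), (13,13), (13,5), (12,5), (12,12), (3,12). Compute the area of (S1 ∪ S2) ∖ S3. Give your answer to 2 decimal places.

108.60

|S1 ∪ S2| = 116.35.
|(S1 ∪ S2) ∩ S3| = 7.75.
|(S1 ∪ S2) ∖ S3| = 116.35 − 7.75 = 108.60.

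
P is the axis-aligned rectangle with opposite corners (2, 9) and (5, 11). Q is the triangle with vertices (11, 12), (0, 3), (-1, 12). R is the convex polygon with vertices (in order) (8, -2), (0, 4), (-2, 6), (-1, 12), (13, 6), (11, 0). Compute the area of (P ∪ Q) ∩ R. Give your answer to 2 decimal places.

The region (P ∪ Q) ∩ R is the polygon with vertices (-1,12), (6.875,8.625), (0.638,3.522), (0,4), (-0.125,4.125).
By the shoelace formula its area is 33.37.

33.37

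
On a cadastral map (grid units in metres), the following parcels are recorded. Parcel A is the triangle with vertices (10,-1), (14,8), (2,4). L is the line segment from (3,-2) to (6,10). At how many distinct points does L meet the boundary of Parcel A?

2

The segment meets the boundary at (4.727,4.909), (4.162,2.649).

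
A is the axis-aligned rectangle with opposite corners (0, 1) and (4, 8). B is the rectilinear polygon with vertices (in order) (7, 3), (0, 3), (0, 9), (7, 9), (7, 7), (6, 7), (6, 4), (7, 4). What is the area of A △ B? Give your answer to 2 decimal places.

|A| = 28, |B| = 39, |A∩B| = 20.
|A △ B| = |A| + |B| − 2·|A∩B| = 28 + 39 − 40 = 27.00.

27.00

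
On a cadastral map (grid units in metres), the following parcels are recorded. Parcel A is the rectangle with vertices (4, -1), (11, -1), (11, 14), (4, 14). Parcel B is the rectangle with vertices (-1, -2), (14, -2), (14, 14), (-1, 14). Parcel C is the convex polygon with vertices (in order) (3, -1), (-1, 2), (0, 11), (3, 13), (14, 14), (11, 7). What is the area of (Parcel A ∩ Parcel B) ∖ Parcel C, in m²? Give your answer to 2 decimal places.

|Parcel A ∩ Parcel B| = 105.
|(Parcel A ∩ Parcel B) ∩ Parcel C| = 69.3636.
|(Parcel A ∩ Parcel B) ∖ Parcel C| = 105 − 69.3636 = 35.64.

35.64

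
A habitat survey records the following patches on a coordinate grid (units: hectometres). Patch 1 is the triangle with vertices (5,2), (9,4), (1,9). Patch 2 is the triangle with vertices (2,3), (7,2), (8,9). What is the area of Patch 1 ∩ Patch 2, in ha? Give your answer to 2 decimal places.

10.03

The intersection is the polygon with vertices (5.571,2.286), (4.742,2.452), (3.546,4.545), (5.308,6.308), (7.426,4.984), (7.154,3.077).
By the shoelace formula its area is 10.03.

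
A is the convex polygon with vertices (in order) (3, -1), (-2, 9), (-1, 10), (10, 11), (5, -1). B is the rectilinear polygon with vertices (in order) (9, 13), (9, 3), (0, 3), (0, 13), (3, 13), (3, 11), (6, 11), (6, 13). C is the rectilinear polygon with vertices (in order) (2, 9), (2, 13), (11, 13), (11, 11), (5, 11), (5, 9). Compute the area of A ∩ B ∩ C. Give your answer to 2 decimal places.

4.23

The intersection is the polygon with vertices (5,10.546), (5,9), (2,9), (2,10.273).
By the shoelace formula its area is 4.23.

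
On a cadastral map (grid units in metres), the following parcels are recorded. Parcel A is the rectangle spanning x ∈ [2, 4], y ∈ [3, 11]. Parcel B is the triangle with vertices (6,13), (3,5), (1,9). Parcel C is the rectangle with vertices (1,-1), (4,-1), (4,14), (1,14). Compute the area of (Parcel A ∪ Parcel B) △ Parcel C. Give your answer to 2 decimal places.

31.23

|Parcel A ∪ Parcel B| = 21.2333.
|(Parcel A ∪ Parcel B) ∩ Parcel C| = 17.5.
|(Parcel A ∪ Parcel B) △ Parcel C| = 21.2333 + 45 − 35 = 31.23.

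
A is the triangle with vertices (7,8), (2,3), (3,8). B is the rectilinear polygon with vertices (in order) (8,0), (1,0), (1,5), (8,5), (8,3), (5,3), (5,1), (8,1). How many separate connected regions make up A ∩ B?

A ∩ B is a single connected region.

1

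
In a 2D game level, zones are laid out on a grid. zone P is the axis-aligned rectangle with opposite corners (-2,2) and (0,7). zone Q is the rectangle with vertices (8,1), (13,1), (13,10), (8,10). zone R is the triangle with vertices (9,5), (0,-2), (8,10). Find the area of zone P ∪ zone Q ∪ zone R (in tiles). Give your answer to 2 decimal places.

78.11

By inclusion–exclusion:
Individual areas: |zone P| = 10, |zone Q| = 45, |zone R| = 26.
|zone P∩zone Q| = 0 (no overlap).
|zone P∩zone R| = 0.
|zone Q∩zone R| = 2.8889.
|zone P∩zone Q∩zone R| = 0.
|zone P ∪ zone Q ∪ zone R| = 81 − 2.8889 + 0 = 78.11.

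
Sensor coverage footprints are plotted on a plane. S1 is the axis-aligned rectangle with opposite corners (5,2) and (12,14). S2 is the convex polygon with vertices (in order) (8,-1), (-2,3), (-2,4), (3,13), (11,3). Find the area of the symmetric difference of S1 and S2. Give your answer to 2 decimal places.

121.25

|S1| = 84, |S2| = 93.5, |S1∩S2| = 28.125.
|S1 △ S2| = |S1| + |S2| − 2·|S1∩S2| = 84 + 93.5 − 56.25 = 121.25.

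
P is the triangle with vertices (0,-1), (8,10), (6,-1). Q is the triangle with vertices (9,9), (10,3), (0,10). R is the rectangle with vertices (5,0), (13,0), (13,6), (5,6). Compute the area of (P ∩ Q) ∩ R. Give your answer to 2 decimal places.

The region (P ∩ Q) ∩ R is the polygon with vertices (7.097,5.032), (5.714,6), (7.273,6).
By the shoelace formula its area is 0.75.

0.75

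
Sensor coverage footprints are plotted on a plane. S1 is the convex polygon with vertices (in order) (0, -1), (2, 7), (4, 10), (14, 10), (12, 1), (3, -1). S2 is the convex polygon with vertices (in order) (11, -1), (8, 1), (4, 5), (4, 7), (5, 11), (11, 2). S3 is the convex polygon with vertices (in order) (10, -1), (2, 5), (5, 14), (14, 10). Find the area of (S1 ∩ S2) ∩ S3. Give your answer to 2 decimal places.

|S1 ∩ S2| = 33.7639.
|(S1 ∩ S2) ∩ S3| = 33.58.

33.58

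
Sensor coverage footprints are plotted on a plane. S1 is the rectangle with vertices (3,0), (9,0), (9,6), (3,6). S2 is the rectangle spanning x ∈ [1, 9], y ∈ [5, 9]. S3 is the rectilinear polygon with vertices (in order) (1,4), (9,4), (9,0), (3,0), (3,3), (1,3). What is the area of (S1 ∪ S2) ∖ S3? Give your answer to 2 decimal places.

|S1 ∪ S2| = 62.
|(S1 ∪ S2) ∩ S3| = 24.
|(S1 ∪ S2) ∖ S3| = 62 − 24 = 38.00.

38.00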